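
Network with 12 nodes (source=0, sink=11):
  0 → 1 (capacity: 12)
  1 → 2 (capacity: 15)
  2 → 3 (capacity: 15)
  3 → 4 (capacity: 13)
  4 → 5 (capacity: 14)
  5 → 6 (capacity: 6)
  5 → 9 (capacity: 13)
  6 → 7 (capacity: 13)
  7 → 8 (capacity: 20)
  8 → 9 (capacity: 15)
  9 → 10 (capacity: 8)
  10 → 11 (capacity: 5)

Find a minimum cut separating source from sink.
Min cut value = 5, edges: (10,11)

Min cut value: 5
Partition: S = [0, 1, 2, 3, 4, 5, 6, 7, 8, 9, 10], T = [11]
Cut edges: (10,11)

By max-flow min-cut theorem, max flow = min cut = 5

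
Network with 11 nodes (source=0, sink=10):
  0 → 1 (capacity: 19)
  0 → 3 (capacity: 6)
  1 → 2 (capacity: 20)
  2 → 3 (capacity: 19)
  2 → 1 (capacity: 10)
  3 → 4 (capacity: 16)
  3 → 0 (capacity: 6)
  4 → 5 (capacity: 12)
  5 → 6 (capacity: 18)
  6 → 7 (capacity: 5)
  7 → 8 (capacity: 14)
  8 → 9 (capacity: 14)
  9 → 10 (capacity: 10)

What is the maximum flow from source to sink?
Maximum flow = 5

Max flow: 5

Flow assignment:
  0 → 1: 11/19
  1 → 2: 11/20
  2 → 3: 11/19
  3 → 4: 5/16
  3 → 0: 6/6
  4 → 5: 5/12
  5 → 6: 5/18
  6 → 7: 5/5
  7 → 8: 5/14
  8 → 9: 5/14
  9 → 10: 5/10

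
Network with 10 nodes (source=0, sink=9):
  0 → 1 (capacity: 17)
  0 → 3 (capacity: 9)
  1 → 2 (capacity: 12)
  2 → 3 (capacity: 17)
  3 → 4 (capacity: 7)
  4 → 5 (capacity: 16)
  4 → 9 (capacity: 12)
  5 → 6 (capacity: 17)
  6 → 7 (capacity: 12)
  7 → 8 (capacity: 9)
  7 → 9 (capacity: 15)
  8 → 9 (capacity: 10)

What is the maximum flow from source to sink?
Maximum flow = 7

Max flow: 7

Flow assignment:
  0 → 3: 7/9
  3 → 4: 7/7
  4 → 9: 7/12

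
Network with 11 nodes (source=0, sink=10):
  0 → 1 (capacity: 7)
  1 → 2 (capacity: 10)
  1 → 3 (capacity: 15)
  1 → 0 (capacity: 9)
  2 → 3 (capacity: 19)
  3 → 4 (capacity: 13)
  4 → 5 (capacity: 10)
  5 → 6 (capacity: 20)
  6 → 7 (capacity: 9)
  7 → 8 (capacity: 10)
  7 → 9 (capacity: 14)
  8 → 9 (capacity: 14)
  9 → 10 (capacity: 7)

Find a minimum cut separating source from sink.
Min cut value = 7, edges: (9,10)

Min cut value: 7
Partition: S = [0, 1, 2, 3, 4, 5, 6, 7, 8, 9], T = [10]
Cut edges: (9,10)

By max-flow min-cut theorem, max flow = min cut = 7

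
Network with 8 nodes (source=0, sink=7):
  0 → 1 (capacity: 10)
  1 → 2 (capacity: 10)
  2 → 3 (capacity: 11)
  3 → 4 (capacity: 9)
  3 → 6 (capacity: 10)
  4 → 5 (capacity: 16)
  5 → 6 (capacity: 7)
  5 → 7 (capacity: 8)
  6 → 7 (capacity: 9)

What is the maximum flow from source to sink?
Maximum flow = 10

Max flow: 10

Flow assignment:
  0 → 1: 10/10
  1 → 2: 10/10
  2 → 3: 10/11
  3 → 4: 1/9
  3 → 6: 9/10
  4 → 5: 1/16
  5 → 7: 1/8
  6 → 7: 9/9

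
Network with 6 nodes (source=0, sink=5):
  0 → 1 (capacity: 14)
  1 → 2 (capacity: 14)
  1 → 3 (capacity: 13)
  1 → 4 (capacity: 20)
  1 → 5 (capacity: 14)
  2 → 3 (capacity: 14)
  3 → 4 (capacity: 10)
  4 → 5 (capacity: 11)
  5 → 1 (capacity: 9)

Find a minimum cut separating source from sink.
Min cut value = 14, edges: (0,1)

Min cut value: 14
Partition: S = [0], T = [1, 2, 3, 4, 5]
Cut edges: (0,1)

By max-flow min-cut theorem, max flow = min cut = 14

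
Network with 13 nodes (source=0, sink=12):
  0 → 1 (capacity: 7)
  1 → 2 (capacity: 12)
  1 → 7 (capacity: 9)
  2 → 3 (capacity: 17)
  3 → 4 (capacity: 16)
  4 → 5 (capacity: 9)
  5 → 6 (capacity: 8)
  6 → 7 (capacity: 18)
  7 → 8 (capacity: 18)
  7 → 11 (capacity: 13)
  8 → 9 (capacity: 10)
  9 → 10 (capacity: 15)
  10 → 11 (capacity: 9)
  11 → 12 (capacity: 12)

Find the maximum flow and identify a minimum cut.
Max flow = 7, Min cut edges: (0,1)

Maximum flow: 7
Minimum cut: (0,1)
Partition: S = [0], T = [1, 2, 3, 4, 5, 6, 7, 8, 9, 10, 11, 12]

Max-flow min-cut theorem verified: both equal 7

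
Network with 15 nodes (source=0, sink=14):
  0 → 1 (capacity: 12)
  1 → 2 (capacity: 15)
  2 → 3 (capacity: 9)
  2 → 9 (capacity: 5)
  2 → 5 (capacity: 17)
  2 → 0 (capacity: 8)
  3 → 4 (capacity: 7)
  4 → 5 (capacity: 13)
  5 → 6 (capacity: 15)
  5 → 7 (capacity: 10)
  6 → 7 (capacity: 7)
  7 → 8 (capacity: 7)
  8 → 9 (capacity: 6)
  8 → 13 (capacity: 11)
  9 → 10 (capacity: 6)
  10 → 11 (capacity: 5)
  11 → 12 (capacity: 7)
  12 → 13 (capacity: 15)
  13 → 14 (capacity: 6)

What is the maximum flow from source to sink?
Maximum flow = 6

Max flow: 6

Flow assignment:
  0 → 1: 12/12
  1 → 2: 12/15
  2 → 5: 6/17
  2 → 0: 6/8
  5 → 7: 6/10
  7 → 8: 6/7
  8 → 9: 5/6
  8 → 13: 1/11
  9 → 10: 5/6
  10 → 11: 5/5
  11 → 12: 5/7
  12 → 13: 5/15
  13 → 14: 6/6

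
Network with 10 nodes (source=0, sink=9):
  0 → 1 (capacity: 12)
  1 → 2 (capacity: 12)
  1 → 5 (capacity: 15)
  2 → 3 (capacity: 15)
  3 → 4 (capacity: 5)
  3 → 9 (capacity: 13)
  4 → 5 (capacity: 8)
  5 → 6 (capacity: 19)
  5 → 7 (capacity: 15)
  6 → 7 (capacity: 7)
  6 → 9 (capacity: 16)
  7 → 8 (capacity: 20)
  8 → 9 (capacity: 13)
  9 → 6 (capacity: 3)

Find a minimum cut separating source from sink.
Min cut value = 12, edges: (0,1)

Min cut value: 12
Partition: S = [0], T = [1, 2, 3, 4, 5, 6, 7, 8, 9]
Cut edges: (0,1)

By max-flow min-cut theorem, max flow = min cut = 12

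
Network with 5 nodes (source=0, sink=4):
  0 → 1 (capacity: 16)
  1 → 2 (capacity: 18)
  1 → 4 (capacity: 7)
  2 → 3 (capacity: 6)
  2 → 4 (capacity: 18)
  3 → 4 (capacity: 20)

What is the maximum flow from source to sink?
Maximum flow = 16

Max flow: 16

Flow assignment:
  0 → 1: 16/16
  1 → 2: 9/18
  1 → 4: 7/7
  2 → 4: 9/18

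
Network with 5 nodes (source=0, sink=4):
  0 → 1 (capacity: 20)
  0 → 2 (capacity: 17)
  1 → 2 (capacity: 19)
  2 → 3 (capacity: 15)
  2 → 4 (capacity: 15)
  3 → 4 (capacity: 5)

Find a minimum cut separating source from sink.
Min cut value = 20, edges: (2,4), (3,4)

Min cut value: 20
Partition: S = [0, 1, 2, 3], T = [4]
Cut edges: (2,4), (3,4)

By max-flow min-cut theorem, max flow = min cut = 20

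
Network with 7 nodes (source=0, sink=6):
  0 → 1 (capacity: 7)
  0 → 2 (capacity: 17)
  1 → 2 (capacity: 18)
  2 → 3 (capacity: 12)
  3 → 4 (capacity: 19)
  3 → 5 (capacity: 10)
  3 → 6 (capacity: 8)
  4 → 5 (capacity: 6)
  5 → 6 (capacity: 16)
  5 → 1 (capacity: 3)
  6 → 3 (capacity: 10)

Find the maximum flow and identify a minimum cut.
Max flow = 12, Min cut edges: (2,3)

Maximum flow: 12
Minimum cut: (2,3)
Partition: S = [0, 1, 2], T = [3, 4, 5, 6]

Max-flow min-cut theorem verified: both equal 12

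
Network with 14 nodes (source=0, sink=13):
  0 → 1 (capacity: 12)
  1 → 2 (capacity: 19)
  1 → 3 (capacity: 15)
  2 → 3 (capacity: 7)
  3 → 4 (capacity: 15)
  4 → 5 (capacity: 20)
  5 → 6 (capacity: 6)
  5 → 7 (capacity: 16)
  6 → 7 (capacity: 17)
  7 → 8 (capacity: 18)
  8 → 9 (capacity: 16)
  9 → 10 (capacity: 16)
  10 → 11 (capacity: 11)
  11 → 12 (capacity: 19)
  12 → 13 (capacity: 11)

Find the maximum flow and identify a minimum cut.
Max flow = 11, Min cut edges: (12,13)

Maximum flow: 11
Minimum cut: (12,13)
Partition: S = [0, 1, 2, 3, 4, 5, 6, 7, 8, 9, 10, 11, 12], T = [13]

Max-flow min-cut theorem verified: both equal 11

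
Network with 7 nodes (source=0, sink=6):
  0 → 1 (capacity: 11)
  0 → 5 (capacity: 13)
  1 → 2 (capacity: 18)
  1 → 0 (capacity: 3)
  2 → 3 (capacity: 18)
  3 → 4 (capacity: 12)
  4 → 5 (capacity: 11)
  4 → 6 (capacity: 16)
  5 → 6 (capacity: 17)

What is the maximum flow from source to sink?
Maximum flow = 24

Max flow: 24

Flow assignment:
  0 → 1: 11/11
  0 → 5: 13/13
  1 → 2: 11/18
  2 → 3: 11/18
  3 → 4: 11/12
  4 → 6: 11/16
  5 → 6: 13/17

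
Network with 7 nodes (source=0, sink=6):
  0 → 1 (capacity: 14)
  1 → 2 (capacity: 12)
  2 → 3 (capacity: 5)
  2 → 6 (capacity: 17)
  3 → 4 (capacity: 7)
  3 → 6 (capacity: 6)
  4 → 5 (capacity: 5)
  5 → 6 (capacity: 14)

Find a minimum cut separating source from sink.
Min cut value = 12, edges: (1,2)

Min cut value: 12
Partition: S = [0, 1], T = [2, 3, 4, 5, 6]
Cut edges: (1,2)

By max-flow min-cut theorem, max flow = min cut = 12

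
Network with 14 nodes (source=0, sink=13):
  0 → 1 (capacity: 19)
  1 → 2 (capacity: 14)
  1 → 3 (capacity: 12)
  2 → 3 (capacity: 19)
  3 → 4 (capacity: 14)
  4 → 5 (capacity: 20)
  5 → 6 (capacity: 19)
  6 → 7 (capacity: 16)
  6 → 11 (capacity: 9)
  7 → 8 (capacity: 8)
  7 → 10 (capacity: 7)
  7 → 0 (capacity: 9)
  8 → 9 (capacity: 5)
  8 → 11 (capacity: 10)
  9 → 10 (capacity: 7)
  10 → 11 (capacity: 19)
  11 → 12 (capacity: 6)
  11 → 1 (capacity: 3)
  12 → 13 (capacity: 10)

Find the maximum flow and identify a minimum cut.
Max flow = 6, Min cut edges: (11,12)

Maximum flow: 6
Minimum cut: (11,12)
Partition: S = [0, 1, 2, 3, 4, 5, 6, 7, 8, 9, 10, 11], T = [12, 13]

Max-flow min-cut theorem verified: both equal 6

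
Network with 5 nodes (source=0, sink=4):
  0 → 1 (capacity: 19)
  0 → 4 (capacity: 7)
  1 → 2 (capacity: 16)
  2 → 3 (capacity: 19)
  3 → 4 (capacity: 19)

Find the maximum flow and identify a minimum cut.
Max flow = 23, Min cut edges: (0,4), (1,2)

Maximum flow: 23
Minimum cut: (0,4), (1,2)
Partition: S = [0, 1], T = [2, 3, 4]

Max-flow min-cut theorem verified: both equal 23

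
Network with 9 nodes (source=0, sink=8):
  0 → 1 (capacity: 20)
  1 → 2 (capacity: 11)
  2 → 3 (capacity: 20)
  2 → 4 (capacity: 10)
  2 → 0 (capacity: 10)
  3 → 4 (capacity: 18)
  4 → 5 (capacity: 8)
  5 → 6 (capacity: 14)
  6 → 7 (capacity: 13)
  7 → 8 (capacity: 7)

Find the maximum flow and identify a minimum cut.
Max flow = 7, Min cut edges: (7,8)

Maximum flow: 7
Minimum cut: (7,8)
Partition: S = [0, 1, 2, 3, 4, 5, 6, 7], T = [8]

Max-flow min-cut theorem verified: both equal 7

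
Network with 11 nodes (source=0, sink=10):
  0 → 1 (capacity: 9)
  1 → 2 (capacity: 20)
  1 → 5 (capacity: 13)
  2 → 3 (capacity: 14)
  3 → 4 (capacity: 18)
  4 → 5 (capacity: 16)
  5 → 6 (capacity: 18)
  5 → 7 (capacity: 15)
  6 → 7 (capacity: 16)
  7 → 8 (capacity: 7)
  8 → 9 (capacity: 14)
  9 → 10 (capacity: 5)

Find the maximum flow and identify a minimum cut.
Max flow = 5, Min cut edges: (9,10)

Maximum flow: 5
Minimum cut: (9,10)
Partition: S = [0, 1, 2, 3, 4, 5, 6, 7, 8, 9], T = [10]

Max-flow min-cut theorem verified: both equal 5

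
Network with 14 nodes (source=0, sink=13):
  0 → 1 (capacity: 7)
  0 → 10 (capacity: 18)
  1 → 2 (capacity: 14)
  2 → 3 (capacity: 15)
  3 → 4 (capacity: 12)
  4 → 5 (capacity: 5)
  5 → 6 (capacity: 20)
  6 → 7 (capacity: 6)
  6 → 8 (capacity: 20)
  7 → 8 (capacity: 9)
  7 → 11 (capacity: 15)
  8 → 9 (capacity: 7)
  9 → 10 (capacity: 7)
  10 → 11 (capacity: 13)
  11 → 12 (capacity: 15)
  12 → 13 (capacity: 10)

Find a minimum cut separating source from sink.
Min cut value = 10, edges: (12,13)

Min cut value: 10
Partition: S = [0, 1, 2, 3, 4, 5, 6, 7, 8, 9, 10, 11, 12], T = [13]
Cut edges: (12,13)

By max-flow min-cut theorem, max flow = min cut = 10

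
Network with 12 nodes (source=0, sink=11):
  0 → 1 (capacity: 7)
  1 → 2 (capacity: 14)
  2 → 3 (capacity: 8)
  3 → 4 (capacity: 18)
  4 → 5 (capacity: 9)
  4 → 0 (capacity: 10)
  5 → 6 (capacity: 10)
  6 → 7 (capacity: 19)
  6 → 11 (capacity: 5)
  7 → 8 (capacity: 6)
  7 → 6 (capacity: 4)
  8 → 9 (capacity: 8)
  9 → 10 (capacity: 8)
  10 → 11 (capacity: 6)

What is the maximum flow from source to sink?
Maximum flow = 7

Max flow: 7

Flow assignment:
  0 → 1: 7/7
  1 → 2: 7/14
  2 → 3: 7/8
  3 → 4: 7/18
  4 → 5: 7/9
  5 → 6: 7/10
  6 → 7: 2/19
  6 → 11: 5/5
  7 → 8: 2/6
  8 → 9: 2/8
  9 → 10: 2/8
  10 → 11: 2/6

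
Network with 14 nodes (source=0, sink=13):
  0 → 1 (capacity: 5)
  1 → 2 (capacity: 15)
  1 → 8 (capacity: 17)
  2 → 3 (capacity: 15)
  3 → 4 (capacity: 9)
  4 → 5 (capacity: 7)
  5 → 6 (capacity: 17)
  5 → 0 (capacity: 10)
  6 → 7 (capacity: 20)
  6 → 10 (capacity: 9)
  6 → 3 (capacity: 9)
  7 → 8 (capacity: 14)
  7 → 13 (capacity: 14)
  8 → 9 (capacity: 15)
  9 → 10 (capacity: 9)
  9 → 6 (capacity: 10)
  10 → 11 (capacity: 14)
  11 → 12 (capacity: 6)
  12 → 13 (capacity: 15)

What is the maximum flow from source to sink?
Maximum flow = 5

Max flow: 5

Flow assignment:
  0 → 1: 5/5
  1 → 8: 5/17
  6 → 7: 5/20
  7 → 13: 5/14
  8 → 9: 5/15
  9 → 6: 5/10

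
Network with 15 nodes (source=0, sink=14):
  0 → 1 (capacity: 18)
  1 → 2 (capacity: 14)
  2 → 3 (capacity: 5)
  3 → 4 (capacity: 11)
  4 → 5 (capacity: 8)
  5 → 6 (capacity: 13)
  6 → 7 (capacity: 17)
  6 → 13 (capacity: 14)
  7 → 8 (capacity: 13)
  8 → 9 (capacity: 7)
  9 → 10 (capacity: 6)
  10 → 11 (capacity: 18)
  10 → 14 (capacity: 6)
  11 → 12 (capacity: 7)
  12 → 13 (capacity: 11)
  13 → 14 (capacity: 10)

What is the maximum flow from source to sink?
Maximum flow = 5

Max flow: 5

Flow assignment:
  0 → 1: 5/18
  1 → 2: 5/14
  2 → 3: 5/5
  3 → 4: 5/11
  4 → 5: 5/8
  5 → 6: 5/13
  6 → 13: 5/14
  13 → 14: 5/10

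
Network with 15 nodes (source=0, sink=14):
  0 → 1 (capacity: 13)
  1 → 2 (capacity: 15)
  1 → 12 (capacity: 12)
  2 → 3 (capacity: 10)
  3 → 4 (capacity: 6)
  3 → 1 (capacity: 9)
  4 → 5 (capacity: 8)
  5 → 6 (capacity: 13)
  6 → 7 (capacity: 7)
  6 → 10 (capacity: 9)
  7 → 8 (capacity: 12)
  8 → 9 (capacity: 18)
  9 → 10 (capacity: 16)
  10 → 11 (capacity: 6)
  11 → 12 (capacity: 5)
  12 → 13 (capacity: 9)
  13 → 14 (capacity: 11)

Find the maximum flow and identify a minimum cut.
Max flow = 9, Min cut edges: (12,13)

Maximum flow: 9
Minimum cut: (12,13)
Partition: S = [0, 1, 2, 3, 4, 5, 6, 7, 8, 9, 10, 11, 12], T = [13, 14]

Max-flow min-cut theorem verified: both equal 9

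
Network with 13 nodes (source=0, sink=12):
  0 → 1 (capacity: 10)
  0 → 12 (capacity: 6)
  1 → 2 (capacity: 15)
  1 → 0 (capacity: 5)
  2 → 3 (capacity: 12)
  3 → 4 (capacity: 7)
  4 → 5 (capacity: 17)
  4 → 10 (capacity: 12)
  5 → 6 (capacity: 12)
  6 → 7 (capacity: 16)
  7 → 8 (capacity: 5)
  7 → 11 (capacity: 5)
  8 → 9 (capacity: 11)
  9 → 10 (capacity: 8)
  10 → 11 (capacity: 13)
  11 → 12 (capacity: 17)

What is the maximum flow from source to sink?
Maximum flow = 13

Max flow: 13

Flow assignment:
  0 → 1: 7/10
  0 → 12: 6/6
  1 → 2: 7/15
  2 → 3: 7/12
  3 → 4: 7/7
  4 → 10: 7/12
  10 → 11: 7/13
  11 → 12: 7/17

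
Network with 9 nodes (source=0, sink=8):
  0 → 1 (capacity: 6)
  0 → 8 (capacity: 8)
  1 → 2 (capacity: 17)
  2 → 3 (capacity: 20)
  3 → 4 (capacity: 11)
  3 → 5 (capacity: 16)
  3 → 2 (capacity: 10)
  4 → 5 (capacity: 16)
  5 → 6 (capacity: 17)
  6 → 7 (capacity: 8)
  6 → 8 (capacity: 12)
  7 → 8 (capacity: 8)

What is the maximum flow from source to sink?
Maximum flow = 14

Max flow: 14

Flow assignment:
  0 → 1: 6/6
  0 → 8: 8/8
  1 → 2: 6/17
  2 → 3: 6/20
  3 → 5: 6/16
  5 → 6: 6/17
  6 → 8: 6/12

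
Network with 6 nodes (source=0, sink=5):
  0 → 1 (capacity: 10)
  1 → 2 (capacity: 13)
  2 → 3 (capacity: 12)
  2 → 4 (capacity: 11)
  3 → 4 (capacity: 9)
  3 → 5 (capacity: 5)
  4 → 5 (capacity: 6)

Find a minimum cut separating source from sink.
Min cut value = 10, edges: (0,1)

Min cut value: 10
Partition: S = [0], T = [1, 2, 3, 4, 5]
Cut edges: (0,1)

By max-flow min-cut theorem, max flow = min cut = 10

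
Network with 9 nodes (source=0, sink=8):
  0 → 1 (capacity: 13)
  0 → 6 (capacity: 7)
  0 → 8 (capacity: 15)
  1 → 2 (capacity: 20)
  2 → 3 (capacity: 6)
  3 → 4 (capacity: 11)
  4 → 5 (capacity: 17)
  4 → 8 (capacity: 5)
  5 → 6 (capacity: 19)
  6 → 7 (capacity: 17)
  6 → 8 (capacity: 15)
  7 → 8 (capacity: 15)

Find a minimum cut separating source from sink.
Min cut value = 28, edges: (0,6), (0,8), (2,3)

Min cut value: 28
Partition: S = [0, 1, 2], T = [3, 4, 5, 6, 7, 8]
Cut edges: (0,6), (0,8), (2,3)

By max-flow min-cut theorem, max flow = min cut = 28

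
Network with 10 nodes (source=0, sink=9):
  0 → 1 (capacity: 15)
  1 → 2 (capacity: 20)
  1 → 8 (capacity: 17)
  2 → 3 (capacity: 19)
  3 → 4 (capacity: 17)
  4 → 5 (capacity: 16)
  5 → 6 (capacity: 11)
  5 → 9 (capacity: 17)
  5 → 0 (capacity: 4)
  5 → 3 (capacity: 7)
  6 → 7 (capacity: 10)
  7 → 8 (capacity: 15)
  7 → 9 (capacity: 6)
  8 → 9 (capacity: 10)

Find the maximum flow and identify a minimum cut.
Max flow = 15, Min cut edges: (0,1)

Maximum flow: 15
Minimum cut: (0,1)
Partition: S = [0], T = [1, 2, 3, 4, 5, 6, 7, 8, 9]

Max-flow min-cut theorem verified: both equal 15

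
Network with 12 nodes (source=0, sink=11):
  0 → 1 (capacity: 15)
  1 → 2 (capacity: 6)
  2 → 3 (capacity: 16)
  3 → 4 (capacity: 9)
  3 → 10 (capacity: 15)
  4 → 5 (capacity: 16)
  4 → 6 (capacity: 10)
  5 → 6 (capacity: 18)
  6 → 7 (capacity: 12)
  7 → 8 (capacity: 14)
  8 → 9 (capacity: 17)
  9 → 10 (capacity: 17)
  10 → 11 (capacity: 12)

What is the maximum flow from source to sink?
Maximum flow = 6

Max flow: 6

Flow assignment:
  0 → 1: 6/15
  1 → 2: 6/6
  2 → 3: 6/16
  3 → 10: 6/15
  10 → 11: 6/12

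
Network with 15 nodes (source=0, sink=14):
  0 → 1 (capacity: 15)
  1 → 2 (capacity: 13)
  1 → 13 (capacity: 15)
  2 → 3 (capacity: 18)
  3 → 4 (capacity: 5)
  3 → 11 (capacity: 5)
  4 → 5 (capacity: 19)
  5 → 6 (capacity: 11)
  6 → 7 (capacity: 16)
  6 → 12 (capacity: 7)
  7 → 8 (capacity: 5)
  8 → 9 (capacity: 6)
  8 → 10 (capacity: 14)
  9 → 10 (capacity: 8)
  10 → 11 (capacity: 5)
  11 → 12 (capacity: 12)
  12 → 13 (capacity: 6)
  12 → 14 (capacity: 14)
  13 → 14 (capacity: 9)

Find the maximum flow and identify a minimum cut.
Max flow = 15, Min cut edges: (0,1)

Maximum flow: 15
Minimum cut: (0,1)
Partition: S = [0], T = [1, 2, 3, 4, 5, 6, 7, 8, 9, 10, 11, 12, 13, 14]

Max-flow min-cut theorem verified: both equal 15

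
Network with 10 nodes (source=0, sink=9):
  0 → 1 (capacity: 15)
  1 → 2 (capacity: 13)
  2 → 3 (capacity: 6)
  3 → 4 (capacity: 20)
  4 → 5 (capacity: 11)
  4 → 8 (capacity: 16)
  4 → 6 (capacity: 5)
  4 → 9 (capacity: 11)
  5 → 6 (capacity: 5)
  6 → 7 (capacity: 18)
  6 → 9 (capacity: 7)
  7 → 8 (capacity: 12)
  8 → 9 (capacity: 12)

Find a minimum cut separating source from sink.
Min cut value = 6, edges: (2,3)

Min cut value: 6
Partition: S = [0, 1, 2], T = [3, 4, 5, 6, 7, 8, 9]
Cut edges: (2,3)

By max-flow min-cut theorem, max flow = min cut = 6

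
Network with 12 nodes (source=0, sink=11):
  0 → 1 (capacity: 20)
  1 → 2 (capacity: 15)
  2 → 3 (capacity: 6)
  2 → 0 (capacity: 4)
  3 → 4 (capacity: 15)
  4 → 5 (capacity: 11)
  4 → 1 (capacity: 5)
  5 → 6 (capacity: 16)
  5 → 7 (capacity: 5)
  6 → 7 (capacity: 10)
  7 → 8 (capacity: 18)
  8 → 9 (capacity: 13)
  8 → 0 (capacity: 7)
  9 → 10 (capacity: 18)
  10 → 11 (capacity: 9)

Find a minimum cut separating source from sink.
Min cut value = 6, edges: (2,3)

Min cut value: 6
Partition: S = [0, 1, 2], T = [3, 4, 5, 6, 7, 8, 9, 10, 11]
Cut edges: (2,3)

By max-flow min-cut theorem, max flow = min cut = 6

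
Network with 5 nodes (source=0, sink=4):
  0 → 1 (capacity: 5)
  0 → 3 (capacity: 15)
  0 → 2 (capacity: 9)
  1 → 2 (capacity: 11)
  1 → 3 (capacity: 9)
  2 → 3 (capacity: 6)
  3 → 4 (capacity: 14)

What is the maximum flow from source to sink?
Maximum flow = 14

Max flow: 14

Flow assignment:
  0 → 3: 8/15
  0 → 2: 6/9
  2 → 3: 6/6
  3 → 4: 14/14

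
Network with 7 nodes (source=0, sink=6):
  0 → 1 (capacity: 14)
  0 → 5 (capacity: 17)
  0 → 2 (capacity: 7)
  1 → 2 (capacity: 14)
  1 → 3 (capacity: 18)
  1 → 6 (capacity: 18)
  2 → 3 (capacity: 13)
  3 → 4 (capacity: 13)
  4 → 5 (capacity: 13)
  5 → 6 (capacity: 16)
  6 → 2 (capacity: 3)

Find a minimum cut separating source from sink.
Min cut value = 30, edges: (0,1), (5,6)

Min cut value: 30
Partition: S = [0, 2, 3, 4, 5], T = [1, 6]
Cut edges: (0,1), (5,6)

By max-flow min-cut theorem, max flow = min cut = 30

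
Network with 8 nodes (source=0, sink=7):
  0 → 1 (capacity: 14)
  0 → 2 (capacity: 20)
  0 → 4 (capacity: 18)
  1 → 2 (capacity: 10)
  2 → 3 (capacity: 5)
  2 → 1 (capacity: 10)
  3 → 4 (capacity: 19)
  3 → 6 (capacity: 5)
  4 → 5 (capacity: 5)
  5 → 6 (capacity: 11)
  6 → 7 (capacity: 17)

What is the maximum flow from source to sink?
Maximum flow = 10

Max flow: 10

Flow assignment:
  0 → 1: 5/14
  0 → 4: 5/18
  1 → 2: 5/10
  2 → 3: 5/5
  3 → 6: 5/5
  4 → 5: 5/5
  5 → 6: 5/11
  6 → 7: 10/17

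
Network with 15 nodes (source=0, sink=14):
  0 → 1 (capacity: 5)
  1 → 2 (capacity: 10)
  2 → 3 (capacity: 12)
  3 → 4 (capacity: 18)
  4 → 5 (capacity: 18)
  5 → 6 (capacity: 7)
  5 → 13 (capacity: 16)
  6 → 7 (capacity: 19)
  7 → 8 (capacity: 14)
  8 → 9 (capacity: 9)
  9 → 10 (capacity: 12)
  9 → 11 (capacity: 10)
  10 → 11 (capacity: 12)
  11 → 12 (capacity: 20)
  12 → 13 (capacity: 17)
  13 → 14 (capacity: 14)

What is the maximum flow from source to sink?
Maximum flow = 5

Max flow: 5

Flow assignment:
  0 → 1: 5/5
  1 → 2: 5/10
  2 → 3: 5/12
  3 → 4: 5/18
  4 → 5: 5/18
  5 → 13: 5/16
  13 → 14: 5/14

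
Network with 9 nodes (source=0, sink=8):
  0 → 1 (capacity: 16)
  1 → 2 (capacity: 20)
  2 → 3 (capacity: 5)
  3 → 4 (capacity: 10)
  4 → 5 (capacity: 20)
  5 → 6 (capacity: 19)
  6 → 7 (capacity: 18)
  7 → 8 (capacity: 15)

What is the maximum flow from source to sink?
Maximum flow = 5

Max flow: 5

Flow assignment:
  0 → 1: 5/16
  1 → 2: 5/20
  2 → 3: 5/5
  3 → 4: 5/10
  4 → 5: 5/20
  5 → 6: 5/19
  6 → 7: 5/18
  7 → 8: 5/15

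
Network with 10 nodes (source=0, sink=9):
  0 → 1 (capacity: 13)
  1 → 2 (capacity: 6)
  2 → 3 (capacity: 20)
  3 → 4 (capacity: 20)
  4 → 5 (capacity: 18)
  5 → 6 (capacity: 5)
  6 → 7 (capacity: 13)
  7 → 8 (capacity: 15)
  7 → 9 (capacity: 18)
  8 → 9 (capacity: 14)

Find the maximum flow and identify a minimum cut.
Max flow = 5, Min cut edges: (5,6)

Maximum flow: 5
Minimum cut: (5,6)
Partition: S = [0, 1, 2, 3, 4, 5], T = [6, 7, 8, 9]

Max-flow min-cut theorem verified: both equal 5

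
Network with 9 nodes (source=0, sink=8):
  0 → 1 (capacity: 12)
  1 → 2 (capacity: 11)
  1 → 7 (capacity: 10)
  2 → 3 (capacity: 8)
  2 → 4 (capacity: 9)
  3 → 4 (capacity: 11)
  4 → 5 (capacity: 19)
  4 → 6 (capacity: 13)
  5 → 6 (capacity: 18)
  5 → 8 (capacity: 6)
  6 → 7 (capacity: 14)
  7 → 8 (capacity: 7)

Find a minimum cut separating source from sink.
Min cut value = 12, edges: (0,1)

Min cut value: 12
Partition: S = [0], T = [1, 2, 3, 4, 5, 6, 7, 8]
Cut edges: (0,1)

By max-flow min-cut theorem, max flow = min cut = 12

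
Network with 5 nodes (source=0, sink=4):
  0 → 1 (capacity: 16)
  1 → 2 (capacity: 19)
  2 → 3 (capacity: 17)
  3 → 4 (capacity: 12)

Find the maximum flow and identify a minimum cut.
Max flow = 12, Min cut edges: (3,4)

Maximum flow: 12
Minimum cut: (3,4)
Partition: S = [0, 1, 2, 3], T = [4]

Max-flow min-cut theorem verified: both equal 12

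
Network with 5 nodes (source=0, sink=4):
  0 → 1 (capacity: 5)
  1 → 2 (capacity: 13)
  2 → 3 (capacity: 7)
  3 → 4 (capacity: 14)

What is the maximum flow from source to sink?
Maximum flow = 5

Max flow: 5

Flow assignment:
  0 → 1: 5/5
  1 → 2: 5/13
  2 → 3: 5/7
  3 → 4: 5/14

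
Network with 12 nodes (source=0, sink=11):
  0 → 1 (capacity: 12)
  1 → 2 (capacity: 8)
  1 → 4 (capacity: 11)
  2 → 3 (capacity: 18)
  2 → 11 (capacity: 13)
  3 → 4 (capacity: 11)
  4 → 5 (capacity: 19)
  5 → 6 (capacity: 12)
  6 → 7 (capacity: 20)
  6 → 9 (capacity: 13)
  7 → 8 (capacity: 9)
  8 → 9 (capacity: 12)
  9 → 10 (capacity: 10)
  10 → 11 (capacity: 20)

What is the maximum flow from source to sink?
Maximum flow = 12

Max flow: 12

Flow assignment:
  0 → 1: 12/12
  1 → 2: 8/8
  1 → 4: 4/11
  2 → 11: 8/13
  4 → 5: 4/19
  5 → 6: 4/12
  6 → 9: 4/13
  9 → 10: 4/10
  10 → 11: 4/20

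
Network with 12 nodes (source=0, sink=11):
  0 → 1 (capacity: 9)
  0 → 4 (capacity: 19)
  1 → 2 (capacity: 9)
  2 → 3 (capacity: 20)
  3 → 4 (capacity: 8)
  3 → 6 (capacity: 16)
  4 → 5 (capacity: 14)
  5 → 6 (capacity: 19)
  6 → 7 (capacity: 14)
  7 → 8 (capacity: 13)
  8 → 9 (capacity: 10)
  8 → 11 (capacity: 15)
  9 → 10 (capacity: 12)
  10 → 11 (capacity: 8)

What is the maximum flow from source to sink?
Maximum flow = 13

Max flow: 13

Flow assignment:
  0 → 1: 8/9
  0 → 4: 5/19
  1 → 2: 8/9
  2 → 3: 8/20
  3 → 4: 8/8
  4 → 5: 13/14
  5 → 6: 13/19
  6 → 7: 13/14
  7 → 8: 13/13
  8 → 11: 13/15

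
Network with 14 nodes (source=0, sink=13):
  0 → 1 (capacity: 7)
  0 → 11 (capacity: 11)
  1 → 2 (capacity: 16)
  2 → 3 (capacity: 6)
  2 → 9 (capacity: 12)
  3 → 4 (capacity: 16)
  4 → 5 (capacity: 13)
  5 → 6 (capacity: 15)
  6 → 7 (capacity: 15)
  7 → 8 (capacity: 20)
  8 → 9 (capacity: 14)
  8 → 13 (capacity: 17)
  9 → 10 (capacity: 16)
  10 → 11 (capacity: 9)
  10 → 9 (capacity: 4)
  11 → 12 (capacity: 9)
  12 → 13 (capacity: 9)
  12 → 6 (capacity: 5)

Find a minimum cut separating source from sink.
Min cut value = 15, edges: (2,3), (11,12)

Min cut value: 15
Partition: S = [0, 1, 2, 9, 10, 11], T = [3, 4, 5, 6, 7, 8, 12, 13]
Cut edges: (2,3), (11,12)

By max-flow min-cut theorem, max flow = min cut = 15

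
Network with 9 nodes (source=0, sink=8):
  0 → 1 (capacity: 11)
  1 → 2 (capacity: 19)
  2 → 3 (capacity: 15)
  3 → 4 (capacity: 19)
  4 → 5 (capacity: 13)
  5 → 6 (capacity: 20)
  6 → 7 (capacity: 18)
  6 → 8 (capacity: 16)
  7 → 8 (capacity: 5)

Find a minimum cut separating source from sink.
Min cut value = 11, edges: (0,1)

Min cut value: 11
Partition: S = [0], T = [1, 2, 3, 4, 5, 6, 7, 8]
Cut edges: (0,1)

By max-flow min-cut theorem, max flow = min cut = 11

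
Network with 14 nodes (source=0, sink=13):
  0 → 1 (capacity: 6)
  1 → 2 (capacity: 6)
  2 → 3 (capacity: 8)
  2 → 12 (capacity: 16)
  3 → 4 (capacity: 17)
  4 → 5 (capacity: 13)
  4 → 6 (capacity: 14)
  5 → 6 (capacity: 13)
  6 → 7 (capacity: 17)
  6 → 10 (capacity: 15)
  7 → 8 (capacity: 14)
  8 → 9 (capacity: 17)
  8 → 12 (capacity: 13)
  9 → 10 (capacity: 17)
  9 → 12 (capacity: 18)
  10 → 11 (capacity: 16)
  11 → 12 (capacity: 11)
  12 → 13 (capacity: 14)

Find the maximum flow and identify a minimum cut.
Max flow = 6, Min cut edges: (1,2)

Maximum flow: 6
Minimum cut: (1,2)
Partition: S = [0, 1], T = [2, 3, 4, 5, 6, 7, 8, 9, 10, 11, 12, 13]

Max-flow min-cut theorem verified: both equal 6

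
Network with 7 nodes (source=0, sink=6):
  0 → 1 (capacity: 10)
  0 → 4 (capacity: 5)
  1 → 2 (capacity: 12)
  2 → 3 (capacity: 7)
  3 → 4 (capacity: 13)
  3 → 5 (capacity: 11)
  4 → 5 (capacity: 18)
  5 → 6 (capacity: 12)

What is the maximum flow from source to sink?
Maximum flow = 12

Max flow: 12

Flow assignment:
  0 → 1: 7/10
  0 → 4: 5/5
  1 → 2: 7/12
  2 → 3: 7/7
  3 → 5: 7/11
  4 → 5: 5/18
  5 → 6: 12/12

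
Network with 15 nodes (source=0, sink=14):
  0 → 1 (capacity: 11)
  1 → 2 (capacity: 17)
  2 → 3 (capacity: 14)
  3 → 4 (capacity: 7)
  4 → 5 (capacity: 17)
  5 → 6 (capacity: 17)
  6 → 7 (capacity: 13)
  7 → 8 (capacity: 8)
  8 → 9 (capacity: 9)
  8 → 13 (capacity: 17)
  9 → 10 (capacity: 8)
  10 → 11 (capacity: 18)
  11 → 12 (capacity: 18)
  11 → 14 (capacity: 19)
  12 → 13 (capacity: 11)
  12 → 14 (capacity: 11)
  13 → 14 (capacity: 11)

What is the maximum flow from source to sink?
Maximum flow = 7

Max flow: 7

Flow assignment:
  0 → 1: 7/11
  1 → 2: 7/17
  2 → 3: 7/14
  3 → 4: 7/7
  4 → 5: 7/17
  5 → 6: 7/17
  6 → 7: 7/13
  7 → 8: 7/8
  8 → 13: 7/17
  13 → 14: 7/11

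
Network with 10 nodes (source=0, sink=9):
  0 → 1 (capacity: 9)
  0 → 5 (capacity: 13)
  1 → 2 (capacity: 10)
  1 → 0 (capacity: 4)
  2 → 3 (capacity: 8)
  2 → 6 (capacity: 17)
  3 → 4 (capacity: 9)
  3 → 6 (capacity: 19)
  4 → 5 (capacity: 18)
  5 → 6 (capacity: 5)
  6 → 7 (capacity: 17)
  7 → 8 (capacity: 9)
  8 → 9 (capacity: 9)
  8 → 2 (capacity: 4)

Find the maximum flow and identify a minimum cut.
Max flow = 9, Min cut edges: (8,9)

Maximum flow: 9
Minimum cut: (8,9)
Partition: S = [0, 1, 2, 3, 4, 5, 6, 7, 8], T = [9]

Max-flow min-cut theorem verified: both equal 9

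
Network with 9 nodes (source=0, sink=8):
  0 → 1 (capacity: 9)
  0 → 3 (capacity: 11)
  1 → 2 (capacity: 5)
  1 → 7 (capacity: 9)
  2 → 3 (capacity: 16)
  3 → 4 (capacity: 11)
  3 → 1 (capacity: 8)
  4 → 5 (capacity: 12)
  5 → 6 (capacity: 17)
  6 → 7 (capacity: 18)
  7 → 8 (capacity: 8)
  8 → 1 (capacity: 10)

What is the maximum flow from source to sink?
Maximum flow = 8

Max flow: 8

Flow assignment:
  0 → 3: 8/11
  1 → 2: 5/5
  2 → 3: 5/16
  3 → 4: 8/11
  3 → 1: 5/8
  4 → 5: 8/12
  5 → 6: 8/17
  6 → 7: 8/18
  7 → 8: 8/8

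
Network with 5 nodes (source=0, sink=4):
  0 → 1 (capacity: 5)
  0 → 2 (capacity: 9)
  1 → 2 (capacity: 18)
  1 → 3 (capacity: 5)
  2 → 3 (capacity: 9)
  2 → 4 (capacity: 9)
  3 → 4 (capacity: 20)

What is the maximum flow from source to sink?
Maximum flow = 14

Max flow: 14

Flow assignment:
  0 → 1: 5/5
  0 → 2: 9/9
  1 → 2: 5/18
  2 → 3: 5/9
  2 → 4: 9/9
  3 → 4: 5/20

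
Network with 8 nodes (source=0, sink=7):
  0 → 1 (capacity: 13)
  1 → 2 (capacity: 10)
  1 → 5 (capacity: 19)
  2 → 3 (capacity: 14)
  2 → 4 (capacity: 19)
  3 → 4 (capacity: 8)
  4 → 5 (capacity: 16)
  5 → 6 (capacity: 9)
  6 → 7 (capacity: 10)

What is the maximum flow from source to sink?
Maximum flow = 9

Max flow: 9

Flow assignment:
  0 → 1: 9/13
  1 → 5: 9/19
  5 → 6: 9/9
  6 → 7: 9/10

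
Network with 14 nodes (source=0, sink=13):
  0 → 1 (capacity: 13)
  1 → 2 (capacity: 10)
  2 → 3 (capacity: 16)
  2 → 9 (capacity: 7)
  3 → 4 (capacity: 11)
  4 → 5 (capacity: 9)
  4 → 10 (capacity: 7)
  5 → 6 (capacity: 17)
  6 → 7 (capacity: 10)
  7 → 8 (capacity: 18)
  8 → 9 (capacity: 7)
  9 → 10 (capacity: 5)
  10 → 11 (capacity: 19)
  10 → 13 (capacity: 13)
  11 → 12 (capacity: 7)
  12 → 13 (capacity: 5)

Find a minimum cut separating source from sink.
Min cut value = 10, edges: (1,2)

Min cut value: 10
Partition: S = [0, 1], T = [2, 3, 4, 5, 6, 7, 8, 9, 10, 11, 12, 13]
Cut edges: (1,2)

By max-flow min-cut theorem, max flow = min cut = 10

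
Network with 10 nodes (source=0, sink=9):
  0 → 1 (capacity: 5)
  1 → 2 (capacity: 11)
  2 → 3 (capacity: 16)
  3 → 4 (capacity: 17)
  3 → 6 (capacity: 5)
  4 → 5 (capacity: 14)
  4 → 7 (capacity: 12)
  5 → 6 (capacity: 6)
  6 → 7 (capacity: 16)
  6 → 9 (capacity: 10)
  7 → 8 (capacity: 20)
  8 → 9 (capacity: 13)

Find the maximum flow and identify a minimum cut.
Max flow = 5, Min cut edges: (0,1)

Maximum flow: 5
Minimum cut: (0,1)
Partition: S = [0], T = [1, 2, 3, 4, 5, 6, 7, 8, 9]

Max-flow min-cut theorem verified: both equal 5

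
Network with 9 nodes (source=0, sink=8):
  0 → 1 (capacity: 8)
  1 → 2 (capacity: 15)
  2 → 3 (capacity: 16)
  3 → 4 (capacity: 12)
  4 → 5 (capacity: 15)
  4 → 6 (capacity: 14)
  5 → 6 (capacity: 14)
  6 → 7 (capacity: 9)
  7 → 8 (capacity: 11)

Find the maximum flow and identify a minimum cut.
Max flow = 8, Min cut edges: (0,1)

Maximum flow: 8
Minimum cut: (0,1)
Partition: S = [0], T = [1, 2, 3, 4, 5, 6, 7, 8]

Max-flow min-cut theorem verified: both equal 8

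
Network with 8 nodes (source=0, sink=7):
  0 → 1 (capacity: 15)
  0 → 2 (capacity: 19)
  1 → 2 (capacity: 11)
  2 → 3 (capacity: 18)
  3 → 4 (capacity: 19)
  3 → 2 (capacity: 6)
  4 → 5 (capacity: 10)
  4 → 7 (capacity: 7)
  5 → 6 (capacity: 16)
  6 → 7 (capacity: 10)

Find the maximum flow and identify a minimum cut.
Max flow = 17, Min cut edges: (4,7), (6,7)

Maximum flow: 17
Minimum cut: (4,7), (6,7)
Partition: S = [0, 1, 2, 3, 4, 5, 6], T = [7]

Max-flow min-cut theorem verified: both equal 17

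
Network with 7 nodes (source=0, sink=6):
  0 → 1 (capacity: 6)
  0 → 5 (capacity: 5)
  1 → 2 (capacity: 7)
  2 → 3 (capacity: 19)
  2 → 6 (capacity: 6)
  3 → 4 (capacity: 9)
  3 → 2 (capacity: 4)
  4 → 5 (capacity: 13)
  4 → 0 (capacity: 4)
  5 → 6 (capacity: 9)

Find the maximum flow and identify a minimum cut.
Max flow = 11, Min cut edges: (0,1), (0,5)

Maximum flow: 11
Minimum cut: (0,1), (0,5)
Partition: S = [0], T = [1, 2, 3, 4, 5, 6]

Max-flow min-cut theorem verified: both equal 11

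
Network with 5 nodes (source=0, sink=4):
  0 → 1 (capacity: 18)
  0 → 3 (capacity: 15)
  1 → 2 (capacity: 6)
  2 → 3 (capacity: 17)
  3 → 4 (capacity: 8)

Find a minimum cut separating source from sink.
Min cut value = 8, edges: (3,4)

Min cut value: 8
Partition: S = [0, 1, 2, 3], T = [4]
Cut edges: (3,4)

By max-flow min-cut theorem, max flow = min cut = 8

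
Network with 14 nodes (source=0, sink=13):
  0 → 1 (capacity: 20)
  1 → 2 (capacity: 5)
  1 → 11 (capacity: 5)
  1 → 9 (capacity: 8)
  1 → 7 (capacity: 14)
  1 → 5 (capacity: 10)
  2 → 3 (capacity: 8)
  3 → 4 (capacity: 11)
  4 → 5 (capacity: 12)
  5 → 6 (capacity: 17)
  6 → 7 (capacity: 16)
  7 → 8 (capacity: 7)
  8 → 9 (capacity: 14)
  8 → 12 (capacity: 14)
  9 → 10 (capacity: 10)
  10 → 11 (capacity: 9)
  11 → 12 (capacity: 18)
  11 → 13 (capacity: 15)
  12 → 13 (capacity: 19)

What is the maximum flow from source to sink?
Maximum flow = 20

Max flow: 20

Flow assignment:
  0 → 1: 20/20
  1 → 11: 5/5
  1 → 9: 8/8
  1 → 7: 7/14
  7 → 8: 7/7
  8 → 12: 7/14
  9 → 10: 8/10
  10 → 11: 8/9
  11 → 13: 13/15
  12 → 13: 7/19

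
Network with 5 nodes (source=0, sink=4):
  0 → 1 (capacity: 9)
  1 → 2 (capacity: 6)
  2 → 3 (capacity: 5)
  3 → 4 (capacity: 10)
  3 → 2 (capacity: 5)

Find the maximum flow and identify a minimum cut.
Max flow = 5, Min cut edges: (2,3)

Maximum flow: 5
Minimum cut: (2,3)
Partition: S = [0, 1, 2], T = [3, 4]

Max-flow min-cut theorem verified: both equal 5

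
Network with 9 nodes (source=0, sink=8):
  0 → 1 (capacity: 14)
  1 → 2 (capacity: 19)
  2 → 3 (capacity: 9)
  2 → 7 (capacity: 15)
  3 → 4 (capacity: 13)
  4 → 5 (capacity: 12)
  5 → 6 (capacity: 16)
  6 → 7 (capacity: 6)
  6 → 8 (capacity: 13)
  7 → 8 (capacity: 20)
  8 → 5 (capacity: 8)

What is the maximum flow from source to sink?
Maximum flow = 14

Max flow: 14

Flow assignment:
  0 → 1: 14/14
  1 → 2: 14/19
  2 → 7: 14/15
  7 → 8: 14/20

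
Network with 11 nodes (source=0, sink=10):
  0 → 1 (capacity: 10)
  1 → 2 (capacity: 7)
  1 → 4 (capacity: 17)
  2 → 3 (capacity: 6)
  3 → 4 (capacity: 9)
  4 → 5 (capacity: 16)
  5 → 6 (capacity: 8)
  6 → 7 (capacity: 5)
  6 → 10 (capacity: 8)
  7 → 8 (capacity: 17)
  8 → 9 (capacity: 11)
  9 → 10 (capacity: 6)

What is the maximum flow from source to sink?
Maximum flow = 8

Max flow: 8

Flow assignment:
  0 → 1: 8/10
  1 → 4: 8/17
  4 → 5: 8/16
  5 → 6: 8/8
  6 → 10: 8/8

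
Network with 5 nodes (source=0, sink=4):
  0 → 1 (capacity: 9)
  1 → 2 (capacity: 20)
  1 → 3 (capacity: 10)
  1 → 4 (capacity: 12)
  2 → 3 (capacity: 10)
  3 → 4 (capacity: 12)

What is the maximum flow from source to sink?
Maximum flow = 9

Max flow: 9

Flow assignment:
  0 → 1: 9/9
  1 → 4: 9/12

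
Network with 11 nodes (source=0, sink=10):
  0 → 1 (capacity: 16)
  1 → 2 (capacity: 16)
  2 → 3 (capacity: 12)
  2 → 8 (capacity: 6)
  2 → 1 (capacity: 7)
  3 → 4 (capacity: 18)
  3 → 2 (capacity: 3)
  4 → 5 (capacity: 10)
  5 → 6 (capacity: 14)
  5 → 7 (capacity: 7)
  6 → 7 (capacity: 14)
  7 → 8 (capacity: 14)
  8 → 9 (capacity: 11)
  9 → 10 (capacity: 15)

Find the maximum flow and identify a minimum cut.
Max flow = 11, Min cut edges: (8,9)

Maximum flow: 11
Minimum cut: (8,9)
Partition: S = [0, 1, 2, 3, 4, 5, 6, 7, 8], T = [9, 10]

Max-flow min-cut theorem verified: both equal 11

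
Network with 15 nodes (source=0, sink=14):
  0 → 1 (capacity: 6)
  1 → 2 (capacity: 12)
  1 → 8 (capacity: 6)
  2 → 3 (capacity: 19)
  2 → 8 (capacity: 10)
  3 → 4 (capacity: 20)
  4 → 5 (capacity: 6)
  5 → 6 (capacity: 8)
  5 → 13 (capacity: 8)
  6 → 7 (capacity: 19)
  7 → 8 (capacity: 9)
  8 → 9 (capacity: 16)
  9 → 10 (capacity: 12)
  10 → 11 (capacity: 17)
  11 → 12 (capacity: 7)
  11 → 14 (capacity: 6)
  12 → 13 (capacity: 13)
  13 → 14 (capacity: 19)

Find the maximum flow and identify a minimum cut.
Max flow = 6, Min cut edges: (0,1)

Maximum flow: 6
Minimum cut: (0,1)
Partition: S = [0], T = [1, 2, 3, 4, 5, 6, 7, 8, 9, 10, 11, 12, 13, 14]

Max-flow min-cut theorem verified: both equal 6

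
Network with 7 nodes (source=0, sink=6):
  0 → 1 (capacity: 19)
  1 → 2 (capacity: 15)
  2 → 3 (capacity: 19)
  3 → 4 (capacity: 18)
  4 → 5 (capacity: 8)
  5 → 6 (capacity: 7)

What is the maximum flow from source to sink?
Maximum flow = 7

Max flow: 7

Flow assignment:
  0 → 1: 7/19
  1 → 2: 7/15
  2 → 3: 7/19
  3 → 4: 7/18
  4 → 5: 7/8
  5 → 6: 7/7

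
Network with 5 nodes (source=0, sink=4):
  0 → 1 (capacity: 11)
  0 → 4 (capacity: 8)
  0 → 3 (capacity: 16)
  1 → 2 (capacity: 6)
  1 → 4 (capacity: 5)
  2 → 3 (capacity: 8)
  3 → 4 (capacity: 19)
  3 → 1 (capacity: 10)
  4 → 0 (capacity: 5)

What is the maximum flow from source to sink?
Maximum flow = 32

Max flow: 32

Flow assignment:
  0 → 1: 11/11
  0 → 4: 8/8
  0 → 3: 13/16
  1 → 2: 6/6
  1 → 4: 5/5
  2 → 3: 6/8
  3 → 4: 19/19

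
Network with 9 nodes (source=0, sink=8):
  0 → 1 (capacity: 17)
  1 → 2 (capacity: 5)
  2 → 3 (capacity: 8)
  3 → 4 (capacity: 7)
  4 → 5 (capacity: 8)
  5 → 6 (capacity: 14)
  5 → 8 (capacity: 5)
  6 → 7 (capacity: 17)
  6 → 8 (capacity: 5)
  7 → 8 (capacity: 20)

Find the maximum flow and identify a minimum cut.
Max flow = 5, Min cut edges: (1,2)

Maximum flow: 5
Minimum cut: (1,2)
Partition: S = [0, 1], T = [2, 3, 4, 5, 6, 7, 8]

Max-flow min-cut theorem verified: both equal 5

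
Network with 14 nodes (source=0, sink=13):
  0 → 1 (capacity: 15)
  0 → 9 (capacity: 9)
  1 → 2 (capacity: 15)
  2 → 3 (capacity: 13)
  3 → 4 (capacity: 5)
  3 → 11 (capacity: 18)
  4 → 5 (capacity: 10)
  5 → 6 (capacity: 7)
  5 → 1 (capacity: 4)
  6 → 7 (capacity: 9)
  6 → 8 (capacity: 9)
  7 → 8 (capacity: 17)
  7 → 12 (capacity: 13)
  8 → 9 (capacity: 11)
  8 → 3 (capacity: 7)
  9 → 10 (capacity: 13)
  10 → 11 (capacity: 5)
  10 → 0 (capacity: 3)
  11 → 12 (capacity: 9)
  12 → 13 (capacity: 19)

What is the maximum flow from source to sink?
Maximum flow = 14

Max flow: 14

Flow assignment:
  0 → 1: 13/15
  0 → 9: 4/9
  1 → 2: 13/15
  2 → 3: 13/13
  3 → 4: 5/5
  3 → 11: 8/18
  4 → 5: 5/10
  5 → 6: 5/7
  6 → 7: 5/9
  7 → 12: 5/13
  9 → 10: 4/13
  10 → 11: 1/5
  10 → 0: 3/3
  11 → 12: 9/9
  12 → 13: 14/19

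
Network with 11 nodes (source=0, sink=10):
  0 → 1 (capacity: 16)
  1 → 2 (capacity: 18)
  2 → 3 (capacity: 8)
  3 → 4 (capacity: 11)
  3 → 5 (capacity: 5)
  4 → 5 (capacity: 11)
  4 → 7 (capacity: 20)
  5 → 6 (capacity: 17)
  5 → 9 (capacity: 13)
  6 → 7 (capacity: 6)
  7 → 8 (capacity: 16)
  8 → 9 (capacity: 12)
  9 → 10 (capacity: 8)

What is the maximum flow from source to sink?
Maximum flow = 8

Max flow: 8

Flow assignment:
  0 → 1: 8/16
  1 → 2: 8/18
  2 → 3: 8/8
  3 → 4: 3/11
  3 → 5: 5/5
  4 → 5: 3/11
  5 → 9: 8/13
  9 → 10: 8/8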